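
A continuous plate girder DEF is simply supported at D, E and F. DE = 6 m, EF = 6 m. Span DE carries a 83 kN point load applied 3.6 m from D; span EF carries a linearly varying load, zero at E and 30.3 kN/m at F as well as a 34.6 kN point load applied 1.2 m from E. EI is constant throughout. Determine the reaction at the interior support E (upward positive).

Release continuity at E by inserting a hinge; the redundant is the internal moment M_E. The primary structure is two simply-supported spans DE and EF.
Rotations at E on the released spans (each span's end-slope, ×1/EI):
  span DE: point load 83 at a = 3.6: Pab(L + a)/(6LEI) = 191.2/EI
  span EF: triangular load, peak 30.3: 7w₀L³/(360EI) = 127.3/EI
  span EF: point load 34.6 at a = 1.2: Pab(L + b)/(6LEI) = 59.79/EI
  relative rotation θ_0 = (191.2 + 187)/EI = 378.3/EI
A unit hogging moment at E produces rotation L₁/(3EI) + L₂/(3EI) = 4/EI.
Compatibility: M_E·(L₁+L₂)/(3EI) = θ_0, giving M_E = 94.57 kN·m (hogging).
Span DE, ΣM about D with M_E applied at E: R_E^{DE}·6 = 298.8 + 94.57, so R_E^{DE} = 65.56 kN and R_D = 83 − 65.56 = 17.44 kN.
Span EF, ΣM about F: R_E^{EF}·6 = 347.9 + 94.57, so R_E^{EF} = 73.74 kN and R_F = 125.5 − 73.74 = 51.76 kN.
R_E = 65.56 + 73.74 = 139.3 kN.

R_E = 139.3 kN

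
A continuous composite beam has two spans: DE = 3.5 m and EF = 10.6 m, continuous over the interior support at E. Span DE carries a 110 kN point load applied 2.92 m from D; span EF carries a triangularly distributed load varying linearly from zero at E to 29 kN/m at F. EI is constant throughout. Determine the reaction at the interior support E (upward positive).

R_E = 201.9 kN

Release continuity at E by inserting a hinge; the redundant is the internal moment M_E. The primary structure is two simply-supported spans DE and EF.
End slopes at the hinge E, treating each span as simply supported:
  span DE: point load 110 at a = 2.92: Pab(L + a)/(6LEI) = 56.95/EI
  span EF: triangular load, peak 29: 7w₀L³/(360EI) = 671.6/EI
  relative rotation θ_0 = (56.95 + 671.6)/EI = 728.6/EI
A unit hogging moment at E produces rotation L₁/(3EI) + L₂/(3EI) = 4.7/EI.
Compatibility: M_E·(L₁+L₂)/(3EI) = θ_0, giving M_E = 155 kN·m (hogging).
Span DE, ΣM about D with M_E applied at E: R_E^{DE}·3.5 = 321.2 + 155, so R_E^{DE} = 136.1 kN and R_D = 110 − 136.1 = -26.06 kN.
Span EF, ΣM about F: R_E^{EF}·10.6 = 543.1 + 155, so R_E^{EF} = 65.86 kN and R_F = 153.7 − 65.86 = 87.84 kN.
R_E = 136.1 + 65.86 = 201.9 kN.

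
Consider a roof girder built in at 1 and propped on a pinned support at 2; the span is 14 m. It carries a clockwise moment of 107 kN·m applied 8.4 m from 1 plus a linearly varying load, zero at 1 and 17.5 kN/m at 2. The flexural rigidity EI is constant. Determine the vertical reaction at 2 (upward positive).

R_2 = 77 kN

Take the reaction at 2 as the redundant and release it; the primary structure is a cantilever fixed at 1.
Free-end deflection of the primary structure under the applied loading (downward +):
  clockwise couple 107 at a = 8.4: M₀a(2L − a)/(2EI) = 8808/EI
  triangular load, peak 17.5 at the free end: 11w₀L⁴/(120EI) = 61626/EI
  δ_0 = 70434/EI
Flexibility coefficient — unit upward force at 2: δ_{22} = L³/(3EI) = 914.7/EI.
Compatibility at 2: δ_0 − R_2·δ_{22} = 0, so R_2 = 70434/914.7 = 77 kN.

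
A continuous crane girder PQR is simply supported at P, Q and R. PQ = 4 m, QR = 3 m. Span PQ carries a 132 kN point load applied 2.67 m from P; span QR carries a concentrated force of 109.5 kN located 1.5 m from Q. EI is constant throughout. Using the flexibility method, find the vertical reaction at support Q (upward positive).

Release continuity at Q by inserting a hinge; the redundant is the internal moment M_Q. The primary structure is two simply-supported spans PQ and QR.
End slopes at the hinge Q, treating each span as simply supported:
  span PQ: point load 132 at a = 2.67: Pab(L + a)/(6LEI) = 130.3/EI
  span QR: point load 109.5 at a = 1.5: Pab(L + b)/(6LEI) = 61.59/EI
  relative rotation θ_0 = (130.3 + 61.59)/EI = 191.9/EI
A unit hogging moment at Q produces rotation L₁/(3EI) + L₂/(3EI) = 2.333/EI.
Slope continuity at Q: θ_0 = M_Q·2.333/EI, so M_Q = 191.9/2.333 = 82.23 kN·m (hogging).
Span PQ, ΣM about P with M_Q applied at Q: R_Q^{PQ}·4 = 352.4 + 82.23, so R_Q^{PQ} = 108.7 kN and R_P = 132 − 108.7 = 23.33 kN.
Span QR, ΣM about R: R_Q^{QR}·3 = 164.2 + 82.23, so R_Q^{QR} = 82.16 kN and R_R = 109.5 − 82.16 = 27.34 kN.
R_Q = 108.7 + 82.16 = 190.8 kN.

R_Q = 190.8 kN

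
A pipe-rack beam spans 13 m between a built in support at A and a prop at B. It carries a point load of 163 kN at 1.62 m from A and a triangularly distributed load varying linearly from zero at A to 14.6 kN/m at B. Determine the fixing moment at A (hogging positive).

M_A = 360.7 kN·m

Take the reaction at B as the redundant and release it; the primary structure is a cantilever fixed at A.
Deflection at B on the released cantilever, summing each load's contribution:
  point load 163 at a = 1.62: Pa²(3L − a)/(6EI) = 2665/EI
  triangular load, peak 14.6 at the free end: 11w₀L⁴/(120EI) = 38224/EI
  δ_0 = 40889/EI
Tip deflection under a unit load at B: L³/(3EI) = 732.3/EI.
Compatibility at B: δ_0 − R_B·δ_{BB} = 0, so R_B = 40889/732.3 = 55.83 kN.
Moment equilibrium about A: M_A = Σ(load moments about A) − R_B·L = 1087 − 55.83×13 = 360.7 kN·m.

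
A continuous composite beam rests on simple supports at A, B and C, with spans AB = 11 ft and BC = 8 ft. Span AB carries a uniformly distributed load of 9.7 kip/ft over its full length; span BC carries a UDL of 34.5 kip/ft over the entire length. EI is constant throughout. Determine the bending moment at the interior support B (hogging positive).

M_B = 201.1 kip·ft

Insert a hinge at B; M_B is the redundant, and each span becomes simply supported.
Discontinuity in slope at B on the released structure — sum the simple-span end rotations:
  span AB: UDL 9.7: wL³/(24EI) = 537.9/EI
  span BC: UDL 34.5: wL³/(24EI) = 736/EI
  relative rotation θ_0 = (537.9 + 736)/EI = 1274/EI
A unit hogging moment at B produces rotation L₁/(3EI) + L₂/(3EI) = 6.333/EI.
Slope continuity at B: θ_0 = M_B·6.333/EI, so M_B = 1274/6.333 = 201.1 kip·ft (hogging).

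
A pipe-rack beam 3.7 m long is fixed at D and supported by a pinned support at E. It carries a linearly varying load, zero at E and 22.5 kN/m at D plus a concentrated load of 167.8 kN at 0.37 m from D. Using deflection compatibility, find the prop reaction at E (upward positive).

Release the roller at E. Primary structure: cantilever fixed at D.
Deflection at E on the released cantilever, summing each load's contribution:
  triangular load, peak 22.5 at the fixed end: w₀L⁴/(30EI) = 140.6/EI
  point load 167.8 at a = 0.37: Pa²(3L − a)/(6EI) = 41.08/EI
  δ_0 = 181.6/EI
Tip deflection under a unit load at E: L³/(3EI) = 16.88/EI.
The prop prevents deflection at E: R_E = δ_0/δ_{EE} = 181.6/16.88 = 10.76 kN.

R_E = 10.76 kN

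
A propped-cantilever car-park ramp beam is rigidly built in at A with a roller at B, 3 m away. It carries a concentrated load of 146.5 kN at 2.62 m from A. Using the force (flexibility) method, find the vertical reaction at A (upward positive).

Take the reaction at B as the redundant and release it; the primary structure is a cantilever fixed at A.
Downward deflection at the released point B due to the loads:
  point load 146.5 at a = 2.62: Pa²(3L − a)/(6EI) = 1069/EI
Flexibility coefficient — unit upward force at B: δ_{BB} = L³/(3EI) = 9/EI.
The prop prevents deflection at B: R_B = δ_0/δ_{BB} = 1069/9 = 118.8 kN.
Vertical equilibrium: R_A = ΣP − R_B = 146.5 − 118.8 = 27.69 kN.

R_A = 27.69 kN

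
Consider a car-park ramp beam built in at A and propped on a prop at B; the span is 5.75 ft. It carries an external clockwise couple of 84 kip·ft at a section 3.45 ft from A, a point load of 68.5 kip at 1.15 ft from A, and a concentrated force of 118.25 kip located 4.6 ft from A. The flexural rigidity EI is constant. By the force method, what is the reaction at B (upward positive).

R_B = 105.5 kip

Take the reaction at B as the redundant and release it; the primary structure is a cantilever fixed at A.
Downward deflection at the released point B due to the loads:
  clockwise couple 84 at a = 3.45: M₀a(2L − a)/(2EI) = 1166/EI
  point load 68.5 at a = 1.15: Pa²(3L − a)/(6EI) = 243.1/EI
  point load 118.25 at a = 4.6: Pa²(3L − a)/(6EI) = 5275/EI
  δ_0 = 6685/EI
Flexibility coefficient — unit upward force at B: δ_{BB} = L³/(3EI) = 63.37/EI.
Compatibility at B: δ_0 − R_B·δ_{BB} = 0, so R_B = 6685/63.37 = 105.5 kip.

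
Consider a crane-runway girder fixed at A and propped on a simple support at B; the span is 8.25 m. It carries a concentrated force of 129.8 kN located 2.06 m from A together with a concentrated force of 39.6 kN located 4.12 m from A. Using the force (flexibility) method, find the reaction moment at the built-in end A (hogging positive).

M_A = 236.9 kN·m

Release the roller at B. Primary structure: cantilever fixed at A.
Downward deflection at the released point B due to the loads:
  point load 129.8 at a = 2.06: Pa²(3L − a)/(6EI) = 2083/EI
  point load 39.6 at a = 4.12: Pa²(3L − a)/(6EI) = 2311/EI
  δ_0 = 4394/EI
Tip deflection under a unit load at B: L³/(3EI) = 187.2/EI.
The prop prevents deflection at B: R_B = δ_0/δ_{BB} = 4394/187.2 = 23.48 kN.
Moment equilibrium about A: M_A = Σ(load moments about A) − R_B·L = 430.5 − 23.48×8.25 = 236.9 kN·m.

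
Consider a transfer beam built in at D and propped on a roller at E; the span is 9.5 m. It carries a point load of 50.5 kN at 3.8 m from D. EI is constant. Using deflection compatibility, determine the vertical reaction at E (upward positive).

R_E = 10.5 kN

Release the roller at E. Primary structure: cantilever fixed at D.
Deflection at E on the released cantilever, summing each load's contribution:
  point load 50.5 at a = 3.8: Pa²(3L − a)/(6EI) = 3002/EI
Flexibility coefficient — unit upward force at E: δ_{EE} = L³/(3EI) = 285.8/EI.
The prop prevents deflection at E: R_E = δ_0/δ_{EE} = 3002/285.8 = 10.5 kN.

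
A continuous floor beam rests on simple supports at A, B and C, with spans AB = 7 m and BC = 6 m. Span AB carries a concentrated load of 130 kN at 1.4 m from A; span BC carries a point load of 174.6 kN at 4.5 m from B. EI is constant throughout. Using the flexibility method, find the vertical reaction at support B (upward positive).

R_B = 101.7 kN

Take M_B as the redundant. Released structure: two simple spans AB and BC with a hinge at B.
End slopes at the hinge B, treating each span as simply supported:
  span AB: point load 130 at a = 1.4: Pab(L + a)/(6LEI) = 203.8/EI
  span BC: point load 174.6 at a = 4.5: Pab(L + b)/(6LEI) = 245.5/EI
  relative rotation θ_0 = (203.8 + 245.5)/EI = 449.4/EI
A unit hogging moment at B produces rotation L₁/(3EI) + L₂/(3EI) = 4.333/EI.
Slope continuity at B: θ_0 = M_B·4.333/EI, so M_B = 449.4/4.333 = 103.7 kN·m (hogging).
Span AB, ΣM about A with M_B applied at B: R_B^{AB}·7 = 182 + 103.7, so R_B^{AB} = 40.81 kN and R_A = 130 − 40.81 = 89.19 kN.
Span BC, ΣM about C: R_B^{BC}·6 = 261.9 + 103.7, so R_B^{BC} = 60.93 kN and R_C = 174.6 − 60.93 = 113.7 kN.
R_B = 40.81 + 60.93 = 101.7 kN.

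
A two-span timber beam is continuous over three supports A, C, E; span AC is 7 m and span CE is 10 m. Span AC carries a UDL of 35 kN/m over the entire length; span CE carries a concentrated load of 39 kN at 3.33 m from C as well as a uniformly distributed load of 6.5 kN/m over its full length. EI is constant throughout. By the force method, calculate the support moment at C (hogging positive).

M_C = 178.5 kN·m

Take M_C as the redundant. Released structure: two simple spans AC and CE with a hinge at C.
Discontinuity in slope at C on the released structure — sum the simple-span end rotations:
  span AC: UDL 35: wL³/(24EI) = 500.2/EI
  span CE: point load 39 at a = 3.33: Pab(L + b)/(6LEI) = 240.7/EI
  span CE: UDL 6.5: wL³/(24EI) = 270.8/EI
  relative rotation θ_0 = (500.2 + 511.5)/EI = 1012/EI
A unit hogging moment at C produces rotation L₁/(3EI) + L₂/(3EI) = 5.667/EI.
Compatibility: M_C·(L₁+L₂)/(3EI) = θ_0, giving M_C = 178.5 kN·m (hogging).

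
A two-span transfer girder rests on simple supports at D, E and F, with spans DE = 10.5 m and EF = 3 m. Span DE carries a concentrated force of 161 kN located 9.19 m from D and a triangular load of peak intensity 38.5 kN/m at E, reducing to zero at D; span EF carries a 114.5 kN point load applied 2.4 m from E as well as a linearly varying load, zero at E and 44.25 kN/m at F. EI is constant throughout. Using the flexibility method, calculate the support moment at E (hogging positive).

M_E = 367.2 kN·m

Insert a hinge at E; M_E is the redundant, and each span becomes simply supported.
Rotations at E on the released spans (each span's end-slope, ×1/EI):
  span DE: point load 161 at a = 9.19: Pab(L + a)/(6LEI) = 605.8/EI
  span DE: triangular load, peak 38.5: w₀L³/(45EI) = 990.4/EI
  span EF: point load 114.5 at a = 2.4: Pab(L + b)/(6LEI) = 32.98/EI
  span EF: triangular load, peak 44.25: 7w₀L³/(360EI) = 23.23/EI
  relative rotation θ_0 = (1596 + 56.21)/EI = 1652/EI
A unit hogging moment at E produces rotation L₁/(3EI) + L₂/(3EI) = 4.5/EI.
Compatibility: M_E·(L₁+L₂)/(3EI) = θ_0, giving M_E = 367.2 kN·m (hogging).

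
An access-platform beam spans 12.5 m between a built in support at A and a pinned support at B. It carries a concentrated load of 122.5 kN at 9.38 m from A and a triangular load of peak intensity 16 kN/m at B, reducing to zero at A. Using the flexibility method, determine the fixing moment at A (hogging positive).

Take the reaction at B as the redundant and release it; the primary structure is a cantilever fixed at A.
Downward deflection at the released point B due to the loads:
  point load 122.5 at a = 9.38: Pa²(3L − a)/(6EI) = 50513/EI
  triangular load, peak 16 at the free end: 11w₀L⁴/(120EI) = 35807/EI
  δ_0 = 86321/EI
Tip deflection under a unit load at B: L³/(3EI) = 651/EI.
Compatibility at B: δ_0 − R_B·δ_{BB} = 0, so R_B = 86321/651 = 132.6 kN.
Moment equilibrium about A: M_A = Σ(load moments about A) − R_B·L = 1982 − 132.6×12.5 = 325 kN·m.

M_A = 325 kN·m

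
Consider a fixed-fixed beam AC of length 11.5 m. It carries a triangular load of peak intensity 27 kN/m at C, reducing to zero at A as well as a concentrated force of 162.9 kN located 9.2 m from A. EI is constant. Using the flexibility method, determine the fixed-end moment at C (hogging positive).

Release both end moments; the primary structure is a simply-supported span AC with redundants M_A and M_C.
Simple-span end rotations at A and C under the given loads:
  at A: triangular load, peak 27: 7w₀L³/(360EI) = 798.5/EI
  at C: triangular load, peak 27: w₀L³/(45EI) = 912.5/EI
  at A: point load 162.9 at a = 9.2: Pab(L + b)/(6LEI) = 689.4/EI
  at C: point load 162.9 at a = 9.2: Pab(L + a)/(6LEI) = 1034/EI
  θ_A0 = 1488/EI,  θ_C0 = 1947/EI
Flexibility coefficients: a unit moment at one end gives L/(3EI) there and L/(6EI) at the far end, so f₁₁ = f₂₂ = 3.833/EI and f₁₂ = f₂₁ = 1.917/EI.
Compatibility — zero rotation at each built-in end:
  3.833 M_A + 1.917 M_C = 1488
  1.917 M_A + 3.833 M_C = 1947
Solving the pair gives M_A = 179 kN·m and M_C = 418.3 kN·m (hogging).

M_C = 418.3 kN·m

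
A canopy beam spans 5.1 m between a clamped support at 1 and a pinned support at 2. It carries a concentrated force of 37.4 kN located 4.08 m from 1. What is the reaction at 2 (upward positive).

R_2 = 26.33 kN

Release the roller at 2. Primary structure: cantilever fixed at 1.
Primary-structure tip deflection at 2 by superposition:
  point load 37.4 at a = 4.08: Pa²(3L − a)/(6EI) = 1164/EI
Tip deflection under a unit load at 2: L³/(3EI) = 44.22/EI.
The prop prevents deflection at 2: R_2 = δ_0/δ_{22} = 1164/44.22 = 26.33 kN.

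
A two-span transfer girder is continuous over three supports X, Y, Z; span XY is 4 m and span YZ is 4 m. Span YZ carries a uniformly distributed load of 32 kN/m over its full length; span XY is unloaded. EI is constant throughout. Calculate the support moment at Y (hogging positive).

Insert a hinge at Y; M_Y is the redundant, and each span becomes simply supported.
End slopes at the hinge Y, treating each span as simply supported:
  span YZ: UDL 32: wL³/(24EI) = 85.33/EI
  relative rotation θ_0 = (0 + 85.33)/EI = 85.33/EI
A unit hogging moment at Y produces rotation L₁/(3EI) + L₂/(3EI) = 2.667/EI.
Compatibility: M_Y·(L₁+L₂)/(3EI) = θ_0, giving M_Y = 32 kN·m (hogging).

M_Y = 32 kN·m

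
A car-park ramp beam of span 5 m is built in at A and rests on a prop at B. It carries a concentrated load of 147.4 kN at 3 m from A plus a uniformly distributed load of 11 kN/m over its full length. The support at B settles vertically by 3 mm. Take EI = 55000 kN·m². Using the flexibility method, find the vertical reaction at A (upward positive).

Take the reaction at B as the redundant and release it; the primary structure is a cantilever fixed at A.
Deflection at B on the released cantilever, summing each load's contribution:
  point load 147.4 at a = 3: Pa²(3L − a)/(6EI) = 2653/EI
  UDL 11: wL⁴/(8EI) = 859.4/EI
  δ_0 = 3513/EI
Tip deflection under a unit load at B: L³/(3EI) = 41.67/EI.
With EI = 55000 kN·m²: δ_0 = 0.063865 m and δ_{BB} = 0.000758 m/kN.
Compatibility — the beam at B must follow the support down by 0.003 m: δ_0 − R_B·δ_{BB} = 0.003, so R_B = (0.063865 − 0.003)/0.000758 = 80.34 kN.
Vertical equilibrium: R_A = ΣP − R_B = 202.4 − 80.34 = 122.1 kN.

R_A = 122.1 kN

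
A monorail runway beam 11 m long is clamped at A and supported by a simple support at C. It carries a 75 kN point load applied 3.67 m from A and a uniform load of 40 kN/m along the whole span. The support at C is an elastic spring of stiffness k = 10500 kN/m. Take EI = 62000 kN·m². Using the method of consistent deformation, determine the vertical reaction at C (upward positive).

R_C = 173.8 kN

Choose R_C as the redundant. The primary structure is the cantilever fixed at A.
Free-end deflection of the primary structure under the applied loading (downward +):
  point load 75 at a = 3.67: Pa²(3L − a)/(6EI) = 4938/EI
  UDL 40: wL⁴/(8EI) = 73205/EI
  δ_0 = 78143/EI
Flexibility coefficient — unit upward force at C: δ_{CC} = L³/(3EI) = 443.7/EI.
With EI = 62000 kN·m²: δ_0 = 1.2604 m and δ_{CC} = 0.007156 m/kN.
Compatibility — the spring shortens by R_C/k under the reaction it provides: δ_0 − R_C·δ_{CC} = R_C/k. With 1/k = 0.000095 m/kN, R_C = δ_0 / (δ_{CC} + 1/k) = 1.2604 / (0.007156 + 0.000095) = 173.8 kN.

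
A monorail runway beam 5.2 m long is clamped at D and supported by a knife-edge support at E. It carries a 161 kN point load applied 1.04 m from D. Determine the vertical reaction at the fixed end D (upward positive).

R_D = 152 kN

Release the roller at E. Primary structure: cantilever fixed at D.
Free-end deflection of the primary structure under the applied loading (downward +):
  point load 161 at a = 1.04: Pa²(3L − a)/(6EI) = 422.6/EI
Flexibility coefficient — unit upward force at E: δ_{EE} = L³/(3EI) = 46.87/EI.
Compatibility at E: δ_0 − R_E·δ_{EE} = 0, so R_E = 422.6/46.87 = 9.016 kN.
Vertical equilibrium: R_D = ΣP − R_E = 161 − 9.016 = 152 kN.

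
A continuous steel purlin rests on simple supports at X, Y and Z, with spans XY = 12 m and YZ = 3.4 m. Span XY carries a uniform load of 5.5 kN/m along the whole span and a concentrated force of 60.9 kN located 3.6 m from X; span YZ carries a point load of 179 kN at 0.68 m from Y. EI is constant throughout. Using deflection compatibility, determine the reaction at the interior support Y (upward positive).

R_Y = 260.2 kN

Release continuity at Y by inserting a hinge; the redundant is the internal moment M_Y. The primary structure is two simply-supported spans XY and YZ.
End slopes at the hinge Y, treating each span as simply supported:
  span XY: UDL 5.5: wL³/(24EI) = 396/EI
  span XY: point load 60.9 at a = 3.6: Pab(L + a)/(6LEI) = 399/EI
  span YZ: point load 179 at a = 0.68: Pab(L + b)/(6LEI) = 99.32/EI
  relative rotation θ_0 = (795 + 99.32)/EI = 894.3/EI
A unit hogging moment at Y produces rotation L₁/(3EI) + L₂/(3EI) = 5.133/EI.
Compatibility: M_Y·(L₁+L₂)/(3EI) = θ_0, giving M_Y = 174.2 kN·m (hogging).
Span XY, ΣM about X with M_Y applied at Y: R_Y^{XY}·12 = 615.2 + 174.2, so R_Y^{XY} = 65.79 kN and R_X = 126.9 − 65.79 = 61.11 kN.
Span YZ, ΣM about Z: R_Y^{YZ}·3.4 = 486.9 + 174.2, so R_Y^{YZ} = 194.4 kN and R_Z = 179 − 194.4 = -15.44 kN.
R_Y = 65.79 + 194.4 = 260.2 kN.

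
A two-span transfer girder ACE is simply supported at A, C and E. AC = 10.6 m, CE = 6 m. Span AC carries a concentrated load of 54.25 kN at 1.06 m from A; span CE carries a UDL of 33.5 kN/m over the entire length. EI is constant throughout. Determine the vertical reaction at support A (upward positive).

R_A = 41.97 kN

Take M_C as the redundant. Released structure: two simple spans AC and CE with a hinge at C.
Rotations at C on the released spans (each span's end-slope, ×1/EI):
  span AC: point load 54.25 at a = 1.06: Pab(L + a)/(6LEI) = 100.6/EI
  span CE: UDL 33.5: wL³/(24EI) = 301.5/EI
  relative rotation θ_0 = (100.6 + 301.5)/EI = 402.1/EI
A unit hogging moment at C produces rotation L₁/(3EI) + L₂/(3EI) = 5.533/EI.
Slope continuity at C: θ_0 = M_C·5.533/EI, so M_C = 402.1/5.533 = 72.66 kN·m (hogging).
Span AC, ΣM about A with M_C applied at C: R_C^{AC}·10.6 = 57.51 + 72.66, so R_C^{AC} = 12.28 kN and R_A = 54.25 − 12.28 = 41.97 kN.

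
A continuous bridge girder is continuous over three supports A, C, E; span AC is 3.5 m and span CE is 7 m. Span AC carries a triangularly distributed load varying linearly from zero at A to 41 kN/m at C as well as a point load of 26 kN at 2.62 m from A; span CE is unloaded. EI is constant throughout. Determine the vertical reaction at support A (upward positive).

Insert a hinge at C; M_C is the redundant, and each span becomes simply supported.
Discontinuity in slope at C on the released structure — sum the simple-span end rotations:
  span AC: triangular load, peak 41: w₀L³/(45EI) = 39.06/EI
  span AC: point load 26 at a = 2.62: Pab(L + a)/(6LEI) = 17.47/EI
  relative rotation θ_0 = (56.53 + 0)/EI = 56.53/EI
A unit hogging moment at C produces rotation L₁/(3EI) + L₂/(3EI) = 3.5/EI.
Slope continuity at C: θ_0 = M_C·3.5/EI, so M_C = 56.53/3.5 = 16.15 kN·m (hogging).
Span AC, ΣM about A with M_C applied at C: R_C^{AC}·3.5 = 235.5 + 16.15, so R_C^{AC} = 71.91 kN and R_A = 97.75 − 71.91 = 25.84 kN.

R_A = 25.84 kN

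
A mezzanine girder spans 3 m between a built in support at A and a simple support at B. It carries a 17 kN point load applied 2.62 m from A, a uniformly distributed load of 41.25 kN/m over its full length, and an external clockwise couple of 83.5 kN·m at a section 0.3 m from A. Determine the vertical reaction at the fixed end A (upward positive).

Choose R_B as the redundant. The primary structure is the cantilever fixed at A.
Primary-structure tip deflection at B by superposition:
  point load 17 at a = 2.62: Pa²(3L − a)/(6EI) = 124.1/EI
  UDL 41.25: wL⁴/(8EI) = 417.7/EI
  clockwise couple 83.5 at a = 0.3: M₀a(2L − a)/(2EI) = 71.39/EI
  δ_0 = 613.1/EI
Flexibility coefficient — unit upward force at B: δ_{BB} = L³/(3EI) = 9/EI.
The prop prevents deflection at B: R_B = δ_0/δ_{BB} = 613.1/9 = 68.13 kN.
Vertical equilibrium: R_A = ΣP − R_B = 140.8 − 68.13 = 72.62 kN.

R_A = 72.62 kN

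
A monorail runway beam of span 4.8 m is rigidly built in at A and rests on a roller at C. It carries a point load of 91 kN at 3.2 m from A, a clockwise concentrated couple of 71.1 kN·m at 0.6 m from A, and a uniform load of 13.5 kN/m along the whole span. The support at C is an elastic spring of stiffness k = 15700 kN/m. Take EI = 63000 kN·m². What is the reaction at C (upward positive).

R_C = 69.16 kN

Take the reaction at C as the redundant and release it; the primary structure is a cantilever fixed at A.
Deflection at C on the released cantilever, summing each load's contribution:
  point load 91 at a = 3.2: Pa²(3L − a)/(6EI) = 1739/EI
  clockwise couple 71.1 at a = 0.6: M₀a(2L − a)/(2EI) = 192/EI
  UDL 13.5: wL⁴/(8EI) = 895.8/EI
  δ_0 = 2827/EI
Flexibility coefficient — unit upward force at C: δ_{CC} = L³/(3EI) = 36.86/EI.
With EI = 63000 kN·m²: δ_0 = 0.044876 m and δ_{CC} = 0.000585 m/kN.
Compatibility — the spring shortens by R_C/k under the reaction it provides: δ_0 − R_C·δ_{CC} = R_C/k. With 1/k = 0.000064 m/kN, R_C = δ_0 / (δ_{CC} + 1/k) = 0.044876 / (0.000585 + 0.000064) = 69.16 kN.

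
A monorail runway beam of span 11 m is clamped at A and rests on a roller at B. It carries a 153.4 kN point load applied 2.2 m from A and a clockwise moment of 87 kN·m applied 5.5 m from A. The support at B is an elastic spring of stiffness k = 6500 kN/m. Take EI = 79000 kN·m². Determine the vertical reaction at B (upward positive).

R_B = 17.02 kN

Take the reaction at B as the redundant and release it; the primary structure is a cantilever fixed at A.
Deflection at B on the released cantilever, summing each load's contribution:
  point load 153.4 at a = 2.2: Pa²(3L − a)/(6EI) = 3811/EI
  clockwise couple 87 at a = 5.5: M₀a(2L − a)/(2EI) = 3948/EI
  δ_0 = 7759/EI
Tip deflection under a unit load at B: L³/(3EI) = 443.7/EI.
With EI = 79000 kN·m²: δ_0 = 0.098214 m and δ_{BB} = 0.005616 m/kN.
Compatibility — the spring shortens by R_B/k under the reaction it provides: δ_0 − R_B·δ_{BB} = R_B/k. With 1/k = 0.000154 m/kN, R_B = δ_0 / (δ_{BB} + 1/k) = 0.098214 / (0.005616 + 0.000154) = 17.02 kN.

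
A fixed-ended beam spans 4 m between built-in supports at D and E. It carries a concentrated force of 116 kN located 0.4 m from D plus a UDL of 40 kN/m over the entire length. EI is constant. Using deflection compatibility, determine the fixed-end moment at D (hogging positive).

M_D = 90.92 kN·m

Release both end moments; the primary structure is a simply-supported span DE with redundants M_D and M_E.
Simple-span end rotations at D and E under the given loads:
  at D: point load 116 at a = 0.4: Pab(L + b)/(6LEI) = 52.9/EI
  at E: point load 116 at a = 0.4: Pab(L + a)/(6LEI) = 30.62/EI
  at D: UDL 40: wL³/(24EI) = 106.7/EI
  at E: UDL 40: wL³/(24EI) = 106.7/EI
  θ_D0 = 159.6/EI,  θ_E0 = 137.3/EI
Flexibility coefficients: a unit moment at one end gives L/(3EI) there and L/(6EI) at the far end, so f₁₁ = f₂₂ = 1.333/EI and f₁₂ = f₂₁ = 0.6667/EI.
Compatibility — zero rotation at each built-in end:
  1.333 M_D + 0.6667 M_E = 159.6
  0.6667 M_D + 1.333 M_E = 137.3
Solving the pair gives M_D = 90.92 kN·m and M_E = 57.51 kN·m (hogging).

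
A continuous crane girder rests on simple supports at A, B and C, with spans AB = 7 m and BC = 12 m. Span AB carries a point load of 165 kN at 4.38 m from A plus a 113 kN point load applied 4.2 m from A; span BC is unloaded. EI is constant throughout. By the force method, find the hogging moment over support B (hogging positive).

M_B = 137 kN·m

Release continuity at B by inserting a hinge; the redundant is the internal moment M_B. The primary structure is two simply-supported spans AB and BC.
Discontinuity in slope at B on the released structure — sum the simple-span end rotations:
  span AB: point load 165 at a = 4.38: Pab(L + a)/(6LEI) = 513/EI
  span AB: point load 113 at a = 4.2: Pab(L + a)/(6LEI) = 354.4/EI
  relative rotation θ_0 = (867.4 + 0)/EI = 867.4/EI
A unit hogging moment at B produces rotation L₁/(3EI) + L₂/(3EI) = 6.333/EI.
Compatibility: M_B·(L₁+L₂)/(3EI) = θ_0, giving M_B = 137 kN·m (hogging).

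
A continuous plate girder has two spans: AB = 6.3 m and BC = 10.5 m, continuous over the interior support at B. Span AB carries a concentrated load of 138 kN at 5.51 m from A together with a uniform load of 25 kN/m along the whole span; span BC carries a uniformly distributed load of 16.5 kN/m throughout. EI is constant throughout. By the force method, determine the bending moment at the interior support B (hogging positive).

Release continuity at B by inserting a hinge; the redundant is the internal moment M_B. The primary structure is two simply-supported spans AB and BC.
Discontinuity in slope at B on the released structure — sum the simple-span end rotations:
  span AB: point load 138 at a = 5.51: Pab(L + a)/(6LEI) = 187.7/EI
  span AB: UDL 25: wL³/(24EI) = 260.5/EI
  span BC: UDL 16.5: wL³/(24EI) = 795.9/EI
  relative rotation θ_0 = (448.1 + 795.9)/EI = 1244/EI
A unit hogging moment at B produces rotation L₁/(3EI) + L₂/(3EI) = 5.6/EI.
Slope continuity at B: θ_0 = M_B·5.6/EI, so M_B = 1244/5.6 = 222.1 kN·m (hogging).

M_B = 222.1 kN·m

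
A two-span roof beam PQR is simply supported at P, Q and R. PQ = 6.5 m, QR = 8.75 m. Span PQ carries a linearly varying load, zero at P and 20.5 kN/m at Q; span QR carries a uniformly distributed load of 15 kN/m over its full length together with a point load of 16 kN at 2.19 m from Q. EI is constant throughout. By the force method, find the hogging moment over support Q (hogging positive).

Insert a hinge at Q; M_Q is the redundant, and each span becomes simply supported.
Discontinuity in slope at Q on the released structure — sum the simple-span end rotations:
  span PQ: triangular load, peak 20.5: w₀L³/(45EI) = 125.1/EI
  span QR: UDL 15: wL³/(24EI) = 418.7/EI
  span QR: point load 16 at a = 2.19: Pab(L + b)/(6LEI) = 67.03/EI
  relative rotation θ_0 = (125.1 + 485.7)/EI = 610.8/EI
A unit hogging moment at Q produces rotation L₁/(3EI) + L₂/(3EI) = 5.083/EI.
Compatibility: M_Q·(L₁+L₂)/(3EI) = θ_0, giving M_Q = 120.2 kN·m (hogging).

M_Q = 120.2 kN·m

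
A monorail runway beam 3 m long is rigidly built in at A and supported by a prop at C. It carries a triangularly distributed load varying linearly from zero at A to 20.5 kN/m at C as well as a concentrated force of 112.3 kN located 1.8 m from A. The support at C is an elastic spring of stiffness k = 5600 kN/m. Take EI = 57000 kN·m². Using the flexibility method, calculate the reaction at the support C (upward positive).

R_C = 30.7 kN

Choose R_C as the redundant. The primary structure is the cantilever fixed at A.
Primary-structure tip deflection at C by superposition:
  triangular load, peak 20.5 at the free end: 11w₀L⁴/(120EI) = 152.2/EI
  point load 112.3 at a = 1.8: Pa²(3L − a)/(6EI) = 436.6/EI
  δ_0 = 588.8/EI
Flexibility coefficient — unit upward force at C: δ_{CC} = L³/(3EI) = 9/EI.
With EI = 57000 kN·m²: δ_0 = 0.01033 m and δ_{CC} = 0.000158 m/kN.
Compatibility — the spring shortens by R_C/k under the reaction it provides: δ_0 − R_C·δ_{CC} = R_C/k. With 1/k = 0.000179 m/kN, R_C = δ_0 / (δ_{CC} + 1/k) = 0.01033 / (0.000158 + 0.000179) = 30.7 kN.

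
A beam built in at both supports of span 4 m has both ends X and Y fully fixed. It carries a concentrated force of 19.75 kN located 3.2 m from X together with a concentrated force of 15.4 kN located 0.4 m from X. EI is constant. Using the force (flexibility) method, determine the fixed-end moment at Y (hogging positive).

M_Y = 10.67 kN·m

Take the two fixed-end moments M_X, M_Y as redundants; the released structure is the simple span XY.
End rotations of the released simple span under the applied load (×1/EI):
  at X: point load 19.75 at a = 3.2: Pab(L + b)/(6LEI) = 10.11/EI
  at Y: point load 19.75 at a = 3.2: Pab(L + a)/(6LEI) = 15.17/EI
  at X: point load 15.4 at a = 0.4: Pab(L + b)/(6LEI) = 7.022/EI
  at Y: point load 15.4 at a = 0.4: Pab(L + a)/(6LEI) = 4.066/EI
  θ_X0 = 17.13/EI,  θ_Y0 = 19.23/EI
Flexibility coefficients: a unit moment at one end gives L/(3EI) there and L/(6EI) at the far end, so f₁₁ = f₂₂ = 1.333/EI and f₁₂ = f₂₁ = 0.6667/EI.
Compatibility — zero rotation at each built-in end:
  1.333 M_X + 0.6667 M_Y = 17.13
  0.6667 M_X + 1.333 M_Y = 19.23
Solving the pair gives M_X = 7.518 kN·m and M_Y = 10.67 kN·m (hogging).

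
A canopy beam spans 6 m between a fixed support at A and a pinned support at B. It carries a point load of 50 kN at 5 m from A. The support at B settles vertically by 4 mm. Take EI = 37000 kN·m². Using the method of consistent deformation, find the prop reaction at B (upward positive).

R_B = 35.56 kN

Release the roller at B. Primary structure: cantilever fixed at A.
Deflection at B on the released cantilever, summing each load's contribution:
  point load 50 at a = 5: Pa²(3L − a)/(6EI) = 2708/EI
Flexibility coefficient — unit upward force at B: δ_{BB} = L³/(3EI) = 72/EI.
With EI = 37000 kN·m²: δ_0 = 0.073198 m and δ_{BB} = 0.001946 m/kN.
Compatibility — the beam at B must follow the support down by 0.004 m: δ_0 − R_B·δ_{BB} = 0.004, so R_B = (0.073198 − 0.004)/0.001946 = 35.56 kN.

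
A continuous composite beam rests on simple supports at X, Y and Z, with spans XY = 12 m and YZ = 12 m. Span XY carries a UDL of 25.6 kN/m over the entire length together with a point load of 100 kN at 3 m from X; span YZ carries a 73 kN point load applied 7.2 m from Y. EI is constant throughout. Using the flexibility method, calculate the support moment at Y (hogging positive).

Insert a hinge at Y; M_Y is the redundant, and each span becomes simply supported.
Discontinuity in slope at Y on the released structure — sum the simple-span end rotations:
  span XY: UDL 25.6: wL³/(24EI) = 1843/EI
  span XY: point load 100 at a = 3: Pab(L + a)/(6LEI) = 562.5/EI
  span YZ: point load 73 at a = 7.2: Pab(L + b)/(6LEI) = 588.7/EI
  relative rotation θ_0 = (2406 + 588.7)/EI = 2994/EI
A unit hogging moment at Y produces rotation L₁/(3EI) + L₂/(3EI) = 8/EI.
Compatibility: M_Y·(L₁+L₂)/(3EI) = θ_0, giving M_Y = 374.3 kN·m (hogging).

M_Y = 374.3 kN·m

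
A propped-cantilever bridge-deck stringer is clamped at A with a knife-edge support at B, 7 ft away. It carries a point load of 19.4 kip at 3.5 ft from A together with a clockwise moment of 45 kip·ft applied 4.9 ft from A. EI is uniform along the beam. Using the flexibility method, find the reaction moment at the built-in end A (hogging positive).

M_A = 9.037 kip·ft

Take the reaction at B as the redundant and release it; the primary structure is a cantilever fixed at A.
Downward deflection at the released point B due to the loads:
  point load 19.4 at a = 3.5: Pa²(3L − a)/(6EI) = 693.1/EI
  clockwise couple 45 at a = 4.9: M₀a(2L − a)/(2EI) = 1003/EI
  δ_0 = 1696/EI
Flexibility coefficient — unit upward force at B: δ_{BB} = L³/(3EI) = 114.3/EI.
Compatibility at B: δ_0 − R_B·δ_{BB} = 0, so R_B = 1696/114.3 = 14.84 kip.
Moment equilibrium about A: M_A = Σ(load moments about A) − R_B·L = 112.9 − 14.84×7 = 9.037 kip·ft.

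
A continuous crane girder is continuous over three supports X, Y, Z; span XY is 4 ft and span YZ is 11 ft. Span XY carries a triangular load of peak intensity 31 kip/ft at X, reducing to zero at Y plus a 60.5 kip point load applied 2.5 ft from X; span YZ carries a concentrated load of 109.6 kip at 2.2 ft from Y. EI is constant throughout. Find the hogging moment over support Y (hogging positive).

Insert a hinge at Y; M_Y is the redundant, and each span becomes simply supported.
Discontinuity in slope at Y on the released structure — sum the simple-span end rotations:
  span XY: triangular load, peak 31: 7w₀L³/(360EI) = 38.58/EI
  span XY: point load 60.5 at a = 2.5: Pab(L + a)/(6LEI) = 61.45/EI
  span YZ: point load 109.6 at a = 2.2: Pab(L + b)/(6LEI) = 636.6/EI
  relative rotation θ_0 = (100 + 636.6)/EI = 736.6/EI
A unit hogging moment at Y produces rotation L₁/(3EI) + L₂/(3EI) = 5/EI.
Slope continuity at Y: θ_0 = M_Y·5/EI, so M_Y = 736.6/5 = 147.3 kip·ft (hogging).

M_Y = 147.3 kip·ft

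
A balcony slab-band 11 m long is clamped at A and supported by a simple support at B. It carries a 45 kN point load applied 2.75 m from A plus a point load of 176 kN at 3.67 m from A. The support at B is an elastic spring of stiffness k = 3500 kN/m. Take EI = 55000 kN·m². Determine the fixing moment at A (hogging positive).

M_A = 451.1 kN·m

Take the reaction at B as the redundant and release it; the primary structure is a cantilever fixed at A.
Free-end deflection of the primary structure under the applied loading (downward +):
  point load 45 at a = 2.75: Pa²(3L − a)/(6EI) = 1716/EI
  point load 176 at a = 3.67: Pa²(3L − a)/(6EI) = 11588/EI
  δ_0 = 13304/EI
Tip deflection under a unit load at B: L³/(3EI) = 443.7/EI.
With EI = 55000 kN·m²: δ_0 = 0.24188 m and δ_{BB} = 0.008067 m/kN.
Compatibility — the spring shortens by R_B/k under the reaction it provides: δ_0 − R_B·δ_{BB} = R_B/k. With 1/k = 0.000286 m/kN, R_B = δ_0 / (δ_{BB} + 1/k) = 0.24188 / (0.008067 + 0.000286) = 28.96 kN.
Moment equilibrium about A: M_A = Σ(load moments about A) − R_B·L = 769.7 − 28.96×11 = 451.1 kN·m.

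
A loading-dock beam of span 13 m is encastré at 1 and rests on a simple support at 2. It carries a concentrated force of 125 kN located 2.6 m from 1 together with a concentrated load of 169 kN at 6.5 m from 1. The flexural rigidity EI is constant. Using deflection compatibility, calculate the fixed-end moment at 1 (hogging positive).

Remove the prop at 2; the released (primary) structure is a cantilever built in at 1.
Deflection at 2 on the released cantilever, summing each load's contribution:
  point load 125 at a = 2.6: Pa²(3L − a)/(6EI) = 5126/EI
  point load 169 at a = 6.5: Pa²(3L − a)/(6EI) = 38676/EI
  δ_0 = 43803/EI
Tip deflection under a unit load at 2: L³/(3EI) = 732.3/EI.
Compatibility at 2: δ_0 − R_2·δ_{22} = 0, so R_2 = 43803/732.3 = 59.81 kN.
Moment equilibrium about 1: M_1 = Σ(load moments about 1) − R_2·L = 1424 − 59.81×13 = 645.9 kN·m.

M_1 = 645.9 kN·m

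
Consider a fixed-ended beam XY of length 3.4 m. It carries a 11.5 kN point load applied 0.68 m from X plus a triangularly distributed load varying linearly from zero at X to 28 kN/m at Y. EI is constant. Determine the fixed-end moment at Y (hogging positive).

Take the two fixed-end moments M_X, M_Y as redundants; the released structure is the simple span XY.
On the primary (simply-supported) span, the end slopes from the loading are:
  at X: point load 11.5 at a = 0.68: Pab(L + b)/(6LEI) = 6.381/EI
  at Y: point load 11.5 at a = 0.68: Pab(L + a)/(6LEI) = 4.254/EI
  at X: triangular load, peak 28: 7w₀L³/(360EI) = 21.4/EI
  at Y: triangular load, peak 28: w₀L³/(45EI) = 24.46/EI
  θ_X0 = 27.78/EI,  θ_Y0 = 28.71/EI
Flexibility coefficients: a unit moment at one end gives L/(3EI) there and L/(6EI) at the far end, so f₁₁ = f₂₂ = 1.133/EI and f₁₂ = f₂₁ = 0.5667/EI.
Compatibility — zero rotation at each built-in end:
  1.133 M_X + 0.5667 M_Y = 27.78
  0.5667 M_X + 1.133 M_Y = 28.71
Solving the pair gives M_X = 15.79 kN·m and M_Y = 17.44 kN·m (hogging).

M_Y = 17.44 kN·m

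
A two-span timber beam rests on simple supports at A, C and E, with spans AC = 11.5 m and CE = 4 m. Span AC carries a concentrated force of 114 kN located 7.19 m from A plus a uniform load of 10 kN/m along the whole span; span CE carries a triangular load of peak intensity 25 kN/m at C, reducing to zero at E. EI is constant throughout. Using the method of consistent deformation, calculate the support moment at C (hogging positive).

Release continuity at C by inserting a hinge; the redundant is the internal moment M_C. The primary structure is two simply-supported spans AC and CE.
Discontinuity in slope at C on the released structure — sum the simple-span end rotations:
  span AC: point load 114 at a = 7.19: Pab(L + a)/(6LEI) = 956.9/EI
  span AC: UDL 10: wL³/(24EI) = 633.7/EI
  span CE: triangular load, peak 25: w₀L³/(45EI) = 35.56/EI
  relative rotation θ_0 = (1591 + 35.56)/EI = 1626/EI
A unit hogging moment at C produces rotation L₁/(3EI) + L₂/(3EI) = 5.167/EI.
Compatibility: M_C·(L₁+L₂)/(3EI) = θ_0, giving M_C = 314.7 kN·m (hogging).

M_C = 314.7 kN·m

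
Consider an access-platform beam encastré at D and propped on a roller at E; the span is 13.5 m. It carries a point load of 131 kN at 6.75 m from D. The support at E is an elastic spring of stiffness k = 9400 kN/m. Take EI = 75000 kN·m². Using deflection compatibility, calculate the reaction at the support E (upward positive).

R_E = 40.54 kN

Release the roller at E. Primary structure: cantilever fixed at D.
Deflection at E on the released cantilever, summing each load's contribution:
  point load 131 at a = 6.75: Pa²(3L − a)/(6EI) = 33574/EI
Flexibility coefficient — unit upward force at E: δ_{EE} = L³/(3EI) = 820.1/EI.
With EI = 75000 kN·m²: δ_0 = 0.44765 m and δ_{EE} = 0.010935 m/kN.
Compatibility — the spring shortens by R_E/k under the reaction it provides: δ_0 − R_E·δ_{EE} = R_E/k. With 1/k = 0.000106 m/kN, R_E = δ_0 / (δ_{EE} + 1/k) = 0.44765 / (0.010935 + 0.000106) = 40.54 kN.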